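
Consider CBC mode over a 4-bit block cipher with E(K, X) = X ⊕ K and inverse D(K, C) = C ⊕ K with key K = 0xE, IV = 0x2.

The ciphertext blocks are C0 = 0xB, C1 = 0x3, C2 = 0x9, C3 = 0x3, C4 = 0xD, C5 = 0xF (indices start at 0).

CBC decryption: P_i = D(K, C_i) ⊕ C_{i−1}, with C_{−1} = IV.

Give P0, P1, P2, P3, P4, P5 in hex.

P0: D(K, 0xB) = 0x5; 0x5 ⊕ 0x2 = 0x7.
P1: D(K, 0x3) = 0xD; 0xD ⊕ 0xB = 0x6.
P2: D(K, 0x9) = 0x7; 0x7 ⊕ 0x3 = 0x4.
P3: D(K, 0x3) = 0xD; 0xD ⊕ 0x9 = 0x4.
P4: D(K, 0xD) = 0x3; 0x3 ⊕ 0x3 = 0x0.
P5: D(K, 0xF) = 0x1; 0x1 ⊕ 0xD = 0xC.

P0 = 0x7, P1 = 0x6, P2 = 0x4, P3 = 0x4, P4 = 0x0, P5 = 0xC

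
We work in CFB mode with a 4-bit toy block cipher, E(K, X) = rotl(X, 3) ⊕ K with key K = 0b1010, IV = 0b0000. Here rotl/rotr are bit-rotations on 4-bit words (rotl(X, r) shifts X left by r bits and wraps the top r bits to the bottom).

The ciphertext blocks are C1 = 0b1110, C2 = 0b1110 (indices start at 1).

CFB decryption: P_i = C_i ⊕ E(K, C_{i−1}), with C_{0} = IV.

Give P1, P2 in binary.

P1 = 0b0100, P2 = 0b0011

P1: E(K, 0b0000) = 0b1010; 0b1110 ⊕ 0b1010 = 0b0100.
P2: E(K, 0b1110) = 0b1101; 0b1110 ⊕ 0b1101 = 0b0011.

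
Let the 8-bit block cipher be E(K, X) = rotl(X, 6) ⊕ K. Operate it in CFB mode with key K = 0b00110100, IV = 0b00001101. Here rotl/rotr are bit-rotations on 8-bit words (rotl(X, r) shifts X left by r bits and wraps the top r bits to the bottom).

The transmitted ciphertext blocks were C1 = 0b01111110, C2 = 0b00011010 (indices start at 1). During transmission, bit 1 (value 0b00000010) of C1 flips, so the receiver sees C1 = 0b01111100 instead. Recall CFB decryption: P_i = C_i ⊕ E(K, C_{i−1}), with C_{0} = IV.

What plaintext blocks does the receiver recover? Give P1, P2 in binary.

P1 = 0b00001011, P2 = 0b00110001

Only C1 changed, to 0b01111100. In CFB, a change in C_i flips the same bit in P_i and garbles P_{i+1}. Decrypting the received ciphertext:
P1: E(K, 0b00001101) = 0b01110111; 0b01111100 ⊕ 0b01110111 = 0b00001011.
P2: E(K, 0b01111100) = 0b00101011; 0b00011010 ⊕ 0b00101011 = 0b00110001.
Blocks that differ from the original plaintext: P1, P2.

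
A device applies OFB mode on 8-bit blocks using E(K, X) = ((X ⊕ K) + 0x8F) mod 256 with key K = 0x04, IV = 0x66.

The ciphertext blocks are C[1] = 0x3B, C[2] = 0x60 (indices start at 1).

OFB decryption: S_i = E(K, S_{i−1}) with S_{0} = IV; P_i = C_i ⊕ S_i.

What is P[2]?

P[2] = 0xE4

P[1]: S = E(K, 0x66) = 0xF1; 0x3B ⊕ 0xF1 = 0xCA.
P[2]: S = E(K, 0xF1) = 0x84; 0x60 ⊕ 0x84 = 0xE4.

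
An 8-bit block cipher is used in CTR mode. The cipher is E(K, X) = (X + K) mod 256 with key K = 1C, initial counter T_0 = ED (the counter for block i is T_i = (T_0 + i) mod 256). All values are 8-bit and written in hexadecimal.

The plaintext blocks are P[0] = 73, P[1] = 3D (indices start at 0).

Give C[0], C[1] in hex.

C[0] = 7A, C[1] = 37

CTR encryption: S_i = E(K, T_i) where T_i is the counter for block i; C_i = P_i ⊕ S_i.
C[0]: T = ED, S = E(K, T) = 09; 73 ⊕ 09 = 7A.
C[1]: T = EE, S = E(K, T) = 0A; 3D ⊕ 0A = 37.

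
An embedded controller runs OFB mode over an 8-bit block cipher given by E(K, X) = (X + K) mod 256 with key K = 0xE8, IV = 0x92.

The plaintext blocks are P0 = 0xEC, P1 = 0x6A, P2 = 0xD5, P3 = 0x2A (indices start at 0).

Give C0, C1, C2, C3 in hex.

C0 = 0x96, C1 = 0x08, C2 = 0x9F, C3 = 0x18

OFB encryption: S_i = E(K, S_{i−1}) with S_{−1} = IV; C_i = P_i ⊕ S_i.
C0: S = E(K, 0x92) = 0x7A; 0xEC ⊕ 0x7A = 0x96.
C1: S = E(K, 0x7A) = 0x62; 0x6A ⊕ 0x62 = 0x08.
C2: S = E(K, 0x62) = 0x4A; 0xD5 ⊕ 0x4A = 0x9F.
C3: S = E(K, 0x4A) = 0x32; 0x2A ⊕ 0x32 = 0x18.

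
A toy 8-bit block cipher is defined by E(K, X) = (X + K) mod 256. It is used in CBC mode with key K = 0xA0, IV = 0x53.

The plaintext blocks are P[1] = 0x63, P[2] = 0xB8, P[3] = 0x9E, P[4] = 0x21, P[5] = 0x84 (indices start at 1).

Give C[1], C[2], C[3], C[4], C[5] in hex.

C[1] = 0xD0, C[2] = 0x08, C[3] = 0x36, C[4] = 0xB7, C[5] = 0xD3

CBC encryption: C_i = E(K, P_i ⊕ C_{i−1}), with C_{0} = IV.
C[1]: P[1] ⊕ 0x53 = 0x30; E(K, 0x30) = 0xD0.
C[2]: P[2] ⊕ 0xD0 = 0x68; E(K, 0x68) = 0x08.
C[3]: P[3] ⊕ 0x08 = 0x96; E(K, 0x96) = 0x36.
C[4]: P[4] ⊕ 0x36 = 0x17; E(K, 0x17) = 0xB7.
C[5]: P[5] ⊕ 0xB7 = 0x33; E(K, 0x33) = 0xD3.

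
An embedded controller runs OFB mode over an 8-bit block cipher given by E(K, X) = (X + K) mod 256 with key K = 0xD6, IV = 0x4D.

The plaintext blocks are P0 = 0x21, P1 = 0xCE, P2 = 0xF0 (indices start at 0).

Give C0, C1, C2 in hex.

C0 = 0x02, C1 = 0x37, C2 = 0x3F

OFB encryption: S_i = E(K, S_{i−1}) with S_{−1} = IV; C_i = P_i ⊕ S_i.
C0: S = E(K, 0x4D) = 0x23; 0x21 ⊕ 0x23 = 0x02.
C1: S = E(K, 0x23) = 0xF9; 0xCE ⊕ 0xF9 = 0x37.
C2: S = E(K, 0xF9) = 0xCF; 0xF0 ⊕ 0xCF = 0x3F.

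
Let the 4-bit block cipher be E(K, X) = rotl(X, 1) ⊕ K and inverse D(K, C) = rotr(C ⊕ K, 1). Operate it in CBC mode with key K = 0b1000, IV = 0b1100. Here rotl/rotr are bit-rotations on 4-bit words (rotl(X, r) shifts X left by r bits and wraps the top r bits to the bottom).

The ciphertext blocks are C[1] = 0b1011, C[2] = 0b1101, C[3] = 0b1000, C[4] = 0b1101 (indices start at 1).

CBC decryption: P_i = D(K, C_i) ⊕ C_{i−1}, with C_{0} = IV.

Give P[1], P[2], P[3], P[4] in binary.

P[1] = 0b0101, P[2] = 0b0001, P[3] = 0b1101, P[4] = 0b0010

P[1]: D(K, 0b1011) = 0b1001; 0b1001 ⊕ 0b1100 = 0b0101.
P[2]: D(K, 0b1101) = 0b1010; 0b1010 ⊕ 0b1011 = 0b0001.
P[3]: D(K, 0b1000) = 0b0000; 0b0000 ⊕ 0b1101 = 0b1101.
P[4]: D(K, 0b1101) = 0b1010; 0b1010 ⊕ 0b1000 = 0b0010.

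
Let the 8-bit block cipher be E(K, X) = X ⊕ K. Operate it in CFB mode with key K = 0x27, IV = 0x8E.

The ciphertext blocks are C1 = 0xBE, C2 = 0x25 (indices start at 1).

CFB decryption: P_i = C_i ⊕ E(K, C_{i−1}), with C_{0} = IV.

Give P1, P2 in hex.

P1 = 0x17, P2 = 0xBC

P1: E(K, 0x8E) = 0xA9; 0xBE ⊕ 0xA9 = 0x17.
P2: E(K, 0xBE) = 0x99; 0x25 ⊕ 0x99 = 0xBC.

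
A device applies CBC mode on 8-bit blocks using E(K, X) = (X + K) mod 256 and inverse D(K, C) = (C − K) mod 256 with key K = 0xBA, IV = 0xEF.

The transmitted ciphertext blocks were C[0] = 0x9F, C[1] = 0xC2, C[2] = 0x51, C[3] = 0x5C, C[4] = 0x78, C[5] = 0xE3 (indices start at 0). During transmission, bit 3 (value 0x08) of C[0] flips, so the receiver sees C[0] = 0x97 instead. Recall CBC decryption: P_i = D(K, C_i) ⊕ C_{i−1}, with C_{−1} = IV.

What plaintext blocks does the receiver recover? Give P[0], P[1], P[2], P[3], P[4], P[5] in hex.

Only C[0] changed, to 0x97. In CBC, a change in C_i garbles P_i and flips the same bit in P_{i+1}. Decrypting the received ciphertext:
P[0]: D(K, 0x97) = 0xDD; 0xDD ⊕ 0xEF = 0x32.
P[1]: D(K, 0xC2) = 0x08; 0x08 ⊕ 0x97 = 0x9F.
P[2]: D(K, 0x51) = 0x97; 0x97 ⊕ 0xC2 = 0x55.
P[3]: D(K, 0x5C) = 0xA2; 0xA2 ⊕ 0x51 = 0xF3.
P[4]: D(K, 0x78) = 0xBE; 0xBE ⊕ 0x5C = 0xE2.
P[5]: D(K, 0xE3) = 0x29; 0x29 ⊕ 0x78 = 0x51.
Blocks that differ from the original plaintext: P[0], P[1].

P[0] = 0x32, P[1] = 0x9F, P[2] = 0x55, P[3] = 0xF3, P[4] = 0xE2, P[5] = 0x51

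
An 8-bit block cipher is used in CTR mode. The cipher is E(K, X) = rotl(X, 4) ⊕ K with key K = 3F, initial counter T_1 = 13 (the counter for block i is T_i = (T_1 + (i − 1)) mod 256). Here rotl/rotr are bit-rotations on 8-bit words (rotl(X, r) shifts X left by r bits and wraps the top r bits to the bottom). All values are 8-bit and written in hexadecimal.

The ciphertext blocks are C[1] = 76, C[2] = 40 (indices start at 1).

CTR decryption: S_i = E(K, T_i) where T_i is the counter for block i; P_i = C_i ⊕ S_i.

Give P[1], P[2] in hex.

P[1]: T = 13, S = E(K, T) = 0E; 76 ⊕ 0E = 78.
P[2]: T = 14, S = E(K, T) = 7E; 40 ⊕ 7E = 3E.

P[1] = 78, P[2] = 3E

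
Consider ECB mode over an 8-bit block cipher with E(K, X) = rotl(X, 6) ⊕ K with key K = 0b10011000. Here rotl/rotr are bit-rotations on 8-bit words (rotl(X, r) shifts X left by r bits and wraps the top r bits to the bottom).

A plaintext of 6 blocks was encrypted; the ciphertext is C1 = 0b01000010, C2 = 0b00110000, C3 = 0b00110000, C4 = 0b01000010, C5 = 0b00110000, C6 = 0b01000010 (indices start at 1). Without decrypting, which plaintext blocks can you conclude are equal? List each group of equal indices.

P1 = P4 = P6; P2 = P3 = P5

ECB encrypts each block independently with the same key, so equal ciphertext blocks imply equal plaintext blocks.
C1 = C4 = C6 = 0b01000010, so P1 = P4 = P6.
C2 = C3 = C5 = 0b00110000, so P2 = P3 = P5.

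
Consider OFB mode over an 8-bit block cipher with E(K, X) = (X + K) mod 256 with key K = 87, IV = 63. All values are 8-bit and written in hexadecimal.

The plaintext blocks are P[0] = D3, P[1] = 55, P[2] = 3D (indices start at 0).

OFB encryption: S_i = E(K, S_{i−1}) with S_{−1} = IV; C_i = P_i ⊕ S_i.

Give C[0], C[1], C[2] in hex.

C[0]: S = E(K, 63) = EA; D3 ⊕ EA = 39.
C[1]: S = E(K, EA) = 71; 55 ⊕ 71 = 24.
C[2]: S = E(K, 71) = F8; 3D ⊕ F8 = C5.

C[0] = 39, C[1] = 24, C[2] = C5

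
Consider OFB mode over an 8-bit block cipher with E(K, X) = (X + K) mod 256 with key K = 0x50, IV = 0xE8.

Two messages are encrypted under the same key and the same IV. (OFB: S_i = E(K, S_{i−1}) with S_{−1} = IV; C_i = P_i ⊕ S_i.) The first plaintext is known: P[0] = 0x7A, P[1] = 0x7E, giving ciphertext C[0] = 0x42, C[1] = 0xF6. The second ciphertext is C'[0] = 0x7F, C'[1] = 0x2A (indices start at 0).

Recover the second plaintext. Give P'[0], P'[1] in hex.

P'[0] = 0x47, P'[1] = 0xA2

In OFB with a reused IV, both messages share the same keystream S_i, so C_i ⊕ C'_i = P_i ⊕ P'_i and thus P'_i = P_i ⊕ C_i ⊕ C'_i.
P'[0]: 0x7A ⊕ 0x42 ⊕ 0x7F = 0x47.
P'[1]: 0x7E ⊕ 0xF6 ⊕ 0x2A = 0xA2.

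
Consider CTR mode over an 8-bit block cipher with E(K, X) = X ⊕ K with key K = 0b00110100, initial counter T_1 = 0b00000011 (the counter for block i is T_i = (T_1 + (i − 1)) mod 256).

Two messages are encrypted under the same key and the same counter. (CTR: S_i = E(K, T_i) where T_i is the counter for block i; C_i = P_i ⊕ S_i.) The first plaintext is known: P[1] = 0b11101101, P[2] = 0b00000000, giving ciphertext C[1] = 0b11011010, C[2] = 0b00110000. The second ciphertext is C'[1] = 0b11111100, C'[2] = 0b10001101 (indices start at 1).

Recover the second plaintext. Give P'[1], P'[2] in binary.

In CTR with a reused counter, both messages share the same keystream S_i, so C_i ⊕ C'_i = P_i ⊕ P'_i and thus P'_i = P_i ⊕ C_i ⊕ C'_i.
P'[1]: 0b11101101 ⊕ 0b11011010 ⊕ 0b11111100 = 0b11001011.
P'[2]: 0b00000000 ⊕ 0b00110000 ⊕ 0b10001101 = 0b10111101.

P'[1] = 0b11001011, P'[2] = 0b10111101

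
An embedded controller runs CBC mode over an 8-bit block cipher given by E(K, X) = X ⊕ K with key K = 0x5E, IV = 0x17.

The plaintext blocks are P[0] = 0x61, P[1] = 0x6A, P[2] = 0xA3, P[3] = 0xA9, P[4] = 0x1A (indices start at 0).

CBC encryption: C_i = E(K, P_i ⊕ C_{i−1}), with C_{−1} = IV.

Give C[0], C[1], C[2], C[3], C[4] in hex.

C[0]: P[0] ⊕ 0x17 = 0x76; E(K, 0x76) = 0x28.
C[1]: P[1] ⊕ 0x28 = 0x42; E(K, 0x42) = 0x1C.
C[2]: P[2] ⊕ 0x1C = 0xBF; E(K, 0xBF) = 0xE1.
C[3]: P[3] ⊕ 0xE1 = 0x48; E(K, 0x48) = 0x16.
C[4]: P[4] ⊕ 0x16 = 0x0C; E(K, 0x0C) = 0x52.

C[0] = 0x28, C[1] = 0x1C, C[2] = 0xE1, C[3] = 0x16, C[4] = 0x52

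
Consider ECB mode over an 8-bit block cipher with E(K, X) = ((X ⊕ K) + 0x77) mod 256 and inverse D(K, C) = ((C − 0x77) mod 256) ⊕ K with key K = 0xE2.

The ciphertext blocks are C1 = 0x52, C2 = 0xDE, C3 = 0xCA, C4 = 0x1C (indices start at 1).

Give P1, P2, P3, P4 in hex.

ECB decryption: P_i = D(K, C_i).
P1: D(K, 0x52) = 0x39.
P2: D(K, 0xDE) = 0x85.
P3: D(K, 0xCA) = 0xB1.
P4: D(K, 0x1C) = 0x47.

P1 = 0x39, P2 = 0x85, P3 = 0xB1, P4 = 0x47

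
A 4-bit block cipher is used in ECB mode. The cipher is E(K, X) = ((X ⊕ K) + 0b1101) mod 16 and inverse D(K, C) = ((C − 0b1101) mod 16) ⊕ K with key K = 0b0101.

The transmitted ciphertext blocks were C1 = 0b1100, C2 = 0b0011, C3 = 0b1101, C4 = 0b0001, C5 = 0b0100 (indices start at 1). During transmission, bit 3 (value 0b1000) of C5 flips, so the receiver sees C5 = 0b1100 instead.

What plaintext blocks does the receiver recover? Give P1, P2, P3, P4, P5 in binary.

P1 = 0b1010, P2 = 0b0011, P3 = 0b0101, P4 = 0b0001, P5 = 0b1010

ECB decryption: P_i = D(K, C_i).
Only C5 changed, to 0b1100. In ECB, a change in C_i affects only P_i. Decrypting the received ciphertext:
P1: D(K, 0b1100) = 0b1010.
P2: D(K, 0b0011) = 0b0011.
P3: D(K, 0b1101) = 0b0101.
P4: D(K, 0b0001) = 0b0001.
P5: D(K, 0b1100) = 0b1010.
Blocks that differ from the original plaintext: P5.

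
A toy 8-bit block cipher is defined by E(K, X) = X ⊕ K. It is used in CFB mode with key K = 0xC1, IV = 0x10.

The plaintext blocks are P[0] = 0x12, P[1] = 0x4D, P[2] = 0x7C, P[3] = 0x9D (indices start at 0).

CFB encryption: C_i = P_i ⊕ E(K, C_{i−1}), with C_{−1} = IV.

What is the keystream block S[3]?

0x33

C[0]: E(K, 0x10) = 0xD1; 0x12 ⊕ 0xD1 = 0xC3.
C[1]: E(K, 0xC3) = 0x02; 0x4D ⊕ 0x02 = 0x4F.
C[2]: E(K, 0x4F) = 0x8E; 0x7C ⊕ 0x8E = 0xF2.
C[3]: E(K, 0xF2) = 0x33; 0x9D ⊕ 0x33 = 0xAE.
So S[3] = 0x33.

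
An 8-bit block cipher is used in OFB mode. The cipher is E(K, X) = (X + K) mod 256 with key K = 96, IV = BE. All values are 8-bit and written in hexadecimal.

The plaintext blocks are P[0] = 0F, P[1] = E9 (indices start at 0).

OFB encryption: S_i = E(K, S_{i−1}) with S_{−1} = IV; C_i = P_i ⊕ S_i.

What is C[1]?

C[1] = 03

C[0]: S = E(K, BE) = 54; 0F ⊕ 54 = 5B.
C[1]: S = E(K, 54) = EA; E9 ⊕ EA = 03.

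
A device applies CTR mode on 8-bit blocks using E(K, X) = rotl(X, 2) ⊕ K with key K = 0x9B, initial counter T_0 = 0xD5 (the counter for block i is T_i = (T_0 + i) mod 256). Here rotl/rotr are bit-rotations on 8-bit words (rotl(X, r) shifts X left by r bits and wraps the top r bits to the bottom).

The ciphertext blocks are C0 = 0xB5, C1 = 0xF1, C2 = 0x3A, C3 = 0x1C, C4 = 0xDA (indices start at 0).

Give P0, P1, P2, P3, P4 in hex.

P0 = 0x79, P1 = 0x31, P2 = 0xFE, P3 = 0xE4, P4 = 0x26

CTR decryption: S_i = E(K, T_i) where T_i is the counter for block i; P_i = C_i ⊕ S_i.
P0: T = 0xD5, S = E(K, T) = 0xCC; 0xB5 ⊕ 0xCC = 0x79.
P1: T = 0xD6, S = E(K, T) = 0xC0; 0xF1 ⊕ 0xC0 = 0x31.
P2: T = 0xD7, S = E(K, T) = 0xC4; 0x3A ⊕ 0xC4 = 0xFE.
P3: T = 0xD8, S = E(K, T) = 0xF8; 0x1C ⊕ 0xF8 = 0xE4.
P4: T = 0xD9, S = E(K, T) = 0xFC; 0xDA ⊕ 0xFC = 0x26.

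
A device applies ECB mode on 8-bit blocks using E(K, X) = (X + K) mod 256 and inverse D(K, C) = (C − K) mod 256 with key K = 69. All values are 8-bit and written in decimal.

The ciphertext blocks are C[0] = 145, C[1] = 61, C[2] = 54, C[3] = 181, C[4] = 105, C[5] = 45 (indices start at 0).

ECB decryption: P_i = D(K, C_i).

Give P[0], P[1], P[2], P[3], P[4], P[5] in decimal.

P[0] = 76, P[1] = 248, P[2] = 241, P[3] = 112, P[4] = 36, P[5] = 232

P[0]: D(K, 145) = 76.
P[1]: D(K, 61) = 248.
P[2]: D(K, 54) = 241.
P[3]: D(K, 181) = 112.
P[4]: D(K, 105) = 36.
P[5]: D(K, 45) = 232.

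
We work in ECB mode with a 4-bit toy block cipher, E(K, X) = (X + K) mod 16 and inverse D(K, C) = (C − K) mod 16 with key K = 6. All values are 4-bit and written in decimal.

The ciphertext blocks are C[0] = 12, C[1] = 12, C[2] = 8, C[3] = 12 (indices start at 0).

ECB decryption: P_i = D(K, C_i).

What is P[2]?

P[2] = 2

P[2]: D(K, 8) = 2.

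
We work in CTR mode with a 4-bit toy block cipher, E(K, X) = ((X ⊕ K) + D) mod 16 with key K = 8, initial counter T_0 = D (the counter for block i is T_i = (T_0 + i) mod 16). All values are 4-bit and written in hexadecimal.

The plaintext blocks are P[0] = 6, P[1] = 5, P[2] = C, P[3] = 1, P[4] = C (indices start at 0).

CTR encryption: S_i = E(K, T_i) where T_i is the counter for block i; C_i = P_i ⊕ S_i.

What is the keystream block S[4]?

6

C[0]: T = D, S = E(K, T) = 2; 6 ⊕ 2 = 4.
C[1]: T = E, S = E(K, T) = 3; 5 ⊕ 3 = 6.
C[2]: T = F, S = E(K, T) = 4; C ⊕ 4 = 8.
C[3]: T = 0, S = E(K, T) = 5; 1 ⊕ 5 = 4.
C[4]: T = 1, S = E(K, T) = 6; C ⊕ 6 = A.
So S[4] = 6.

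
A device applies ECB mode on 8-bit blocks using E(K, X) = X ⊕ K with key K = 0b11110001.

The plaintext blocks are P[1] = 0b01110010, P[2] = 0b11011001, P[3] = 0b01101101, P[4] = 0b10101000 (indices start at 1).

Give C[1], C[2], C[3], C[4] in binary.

C[1] = 0b10000011, C[2] = 0b00101000, C[3] = 0b10011100, C[4] = 0b01011001

ECB encryption: C_i = E(K, P_i).
C[1]: E(K, 0b01110010) = 0b10000011.
C[2]: E(K, 0b11011001) = 0b00101000.
C[3]: E(K, 0b01101101) = 0b10011100.
C[4]: E(K, 0b10101000) = 0b01011001.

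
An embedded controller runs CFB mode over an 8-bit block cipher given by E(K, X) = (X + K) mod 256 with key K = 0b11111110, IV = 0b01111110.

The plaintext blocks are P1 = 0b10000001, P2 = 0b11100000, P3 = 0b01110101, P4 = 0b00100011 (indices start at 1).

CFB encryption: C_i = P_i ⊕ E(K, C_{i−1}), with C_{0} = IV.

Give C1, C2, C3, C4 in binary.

C1 = 0b11111101, C2 = 0b00011011, C3 = 0b01101100, C4 = 0b01001001

C1: E(K, 0b01111110) = 0b01111100; 0b10000001 ⊕ 0b01111100 = 0b11111101.
C2: E(K, 0b11111101) = 0b11111011; 0b11100000 ⊕ 0b11111011 = 0b00011011.
C3: E(K, 0b00011011) = 0b00011001; 0b01110101 ⊕ 0b00011001 = 0b01101100.
C4: E(K, 0b01101100) = 0b01101010; 0b00100011 ⊕ 0b01101010 = 0b01001001.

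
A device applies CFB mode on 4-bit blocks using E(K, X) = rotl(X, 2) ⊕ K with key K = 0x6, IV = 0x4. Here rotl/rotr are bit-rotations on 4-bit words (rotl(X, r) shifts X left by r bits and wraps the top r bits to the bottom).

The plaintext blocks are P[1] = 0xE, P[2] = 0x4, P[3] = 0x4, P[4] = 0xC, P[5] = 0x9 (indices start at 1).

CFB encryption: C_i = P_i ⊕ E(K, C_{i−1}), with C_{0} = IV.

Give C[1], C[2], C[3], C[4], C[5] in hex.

C[1] = 0x9, C[2] = 0x4, C[3] = 0x3, C[4] = 0x6, C[5] = 0x6

C[1]: E(K, 0x4) = 0x7; 0xE ⊕ 0x7 = 0x9.
C[2]: E(K, 0x9) = 0x0; 0x4 ⊕ 0x0 = 0x4.
C[3]: E(K, 0x4) = 0x7; 0x4 ⊕ 0x7 = 0x3.
C[4]: E(K, 0x3) = 0xA; 0xC ⊕ 0xA = 0x6.
C[5]: E(K, 0x6) = 0xF; 0x9 ⊕ 0xF = 0x6.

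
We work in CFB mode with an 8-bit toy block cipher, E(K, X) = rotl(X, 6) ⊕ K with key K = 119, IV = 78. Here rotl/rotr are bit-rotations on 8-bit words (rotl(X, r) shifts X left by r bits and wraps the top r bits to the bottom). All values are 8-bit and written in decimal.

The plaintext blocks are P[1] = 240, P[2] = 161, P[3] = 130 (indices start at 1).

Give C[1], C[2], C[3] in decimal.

C[1] = 20, C[2] = 211, C[3] = 1

CFB encryption: C_i = P_i ⊕ E(K, C_{i−1}), with C_{0} = IV.
C[1]: E(K, 78) = 228; 240 ⊕ 228 = 20.
C[2]: E(K, 20) = 114; 161 ⊕ 114 = 211.
C[3]: E(K, 211) = 131; 130 ⊕ 131 = 1.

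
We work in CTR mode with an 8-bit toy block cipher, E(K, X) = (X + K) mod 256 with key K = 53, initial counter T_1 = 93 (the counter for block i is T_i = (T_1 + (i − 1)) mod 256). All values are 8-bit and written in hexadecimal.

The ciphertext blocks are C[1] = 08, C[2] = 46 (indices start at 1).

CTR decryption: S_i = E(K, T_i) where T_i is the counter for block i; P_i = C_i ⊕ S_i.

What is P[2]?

P[2] = A1

P[2]: T = 94, S = E(K, T) = E7; 46 ⊕ E7 = A1.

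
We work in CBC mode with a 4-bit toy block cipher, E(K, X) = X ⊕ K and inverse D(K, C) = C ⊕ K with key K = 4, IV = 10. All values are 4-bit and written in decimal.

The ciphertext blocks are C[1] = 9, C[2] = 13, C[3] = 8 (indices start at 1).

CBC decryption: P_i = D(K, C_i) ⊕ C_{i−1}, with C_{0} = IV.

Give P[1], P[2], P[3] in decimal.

P[1]: D(K, 9) = 13; 13 ⊕ 10 = 7.
P[2]: D(K, 13) = 9; 9 ⊕ 9 = 0.
P[3]: D(K, 8) = 12; 12 ⊕ 13 = 1.

P[1] = 7, P[2] = 0, P[3] = 1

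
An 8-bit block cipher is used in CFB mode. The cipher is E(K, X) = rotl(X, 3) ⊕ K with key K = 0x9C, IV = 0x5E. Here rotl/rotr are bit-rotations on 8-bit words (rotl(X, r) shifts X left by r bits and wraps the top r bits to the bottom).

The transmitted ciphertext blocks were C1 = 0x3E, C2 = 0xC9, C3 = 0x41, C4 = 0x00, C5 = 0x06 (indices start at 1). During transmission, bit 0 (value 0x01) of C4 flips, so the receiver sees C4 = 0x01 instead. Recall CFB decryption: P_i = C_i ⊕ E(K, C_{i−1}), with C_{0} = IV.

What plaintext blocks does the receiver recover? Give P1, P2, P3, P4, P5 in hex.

Only C4 changed, to 0x01. In CFB, a change in C_i flips the same bit in P_i and garbles P_{i+1}. Decrypting the received ciphertext:
P1: E(K, 0x5E) = 0x6E; 0x3E ⊕ 0x6E = 0x50.
P2: E(K, 0x3E) = 0x6D; 0xC9 ⊕ 0x6D = 0xA4.
P3: E(K, 0xC9) = 0xD2; 0x41 ⊕ 0xD2 = 0x93.
P4: E(K, 0x41) = 0x96; 0x01 ⊕ 0x96 = 0x97.
P5: E(K, 0x01) = 0x94; 0x06 ⊕ 0x94 = 0x92.
Blocks that differ from the original plaintext: P4, P5.

P1 = 0x50, P2 = 0xA4, P3 = 0x93, P4 = 0x97, P5 = 0x92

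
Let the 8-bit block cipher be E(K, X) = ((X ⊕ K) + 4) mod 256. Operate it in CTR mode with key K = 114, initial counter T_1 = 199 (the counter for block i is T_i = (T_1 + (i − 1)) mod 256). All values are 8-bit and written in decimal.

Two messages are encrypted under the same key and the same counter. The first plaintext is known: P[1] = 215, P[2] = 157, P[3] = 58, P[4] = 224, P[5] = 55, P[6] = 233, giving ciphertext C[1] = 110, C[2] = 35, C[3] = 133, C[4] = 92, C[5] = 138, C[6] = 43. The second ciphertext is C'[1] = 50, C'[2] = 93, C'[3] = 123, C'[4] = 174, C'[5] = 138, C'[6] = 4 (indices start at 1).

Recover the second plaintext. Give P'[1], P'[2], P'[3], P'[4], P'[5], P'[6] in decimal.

P'[1] = 139, P'[2] = 227, P'[3] = 196, P'[4] = 18, P'[5] = 55, P'[6] = 198

In CTR with a reused counter, both messages share the same keystream S_i, so C_i ⊕ C'_i = P_i ⊕ P'_i and thus P'_i = P_i ⊕ C_i ⊕ C'_i.
P'[1]: 215 ⊕ 110 ⊕ 50 = 139.
P'[2]: 157 ⊕ 35 ⊕ 93 = 227.
P'[3]: 58 ⊕ 133 ⊕ 123 = 196.
P'[4]: 224 ⊕ 92 ⊕ 174 = 18.
P'[5]: 55 ⊕ 138 ⊕ 138 = 55.
P'[6]: 233 ⊕ 43 ⊕ 4 = 198.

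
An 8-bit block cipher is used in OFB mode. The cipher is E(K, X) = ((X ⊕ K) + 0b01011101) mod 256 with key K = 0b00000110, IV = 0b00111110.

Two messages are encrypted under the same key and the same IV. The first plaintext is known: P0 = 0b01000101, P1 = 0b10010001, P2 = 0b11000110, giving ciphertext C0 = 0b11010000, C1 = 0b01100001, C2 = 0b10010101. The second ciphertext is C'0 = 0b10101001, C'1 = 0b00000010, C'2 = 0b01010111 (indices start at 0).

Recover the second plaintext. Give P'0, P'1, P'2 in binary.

P'0 = 0b00111100, P'1 = 0b11110010, P'2 = 0b00000100

In OFB with a reused IV, both messages share the same keystream S_i, so C_i ⊕ C'_i = P_i ⊕ P'_i and thus P'_i = P_i ⊕ C_i ⊕ C'_i.
P'0: 0b01000101 ⊕ 0b11010000 ⊕ 0b10101001 = 0b00111100.
P'1: 0b10010001 ⊕ 0b01100001 ⊕ 0b00000010 = 0b11110010.
P'2: 0b11000110 ⊕ 0b10010101 ⊕ 0b01010111 = 0b00000100.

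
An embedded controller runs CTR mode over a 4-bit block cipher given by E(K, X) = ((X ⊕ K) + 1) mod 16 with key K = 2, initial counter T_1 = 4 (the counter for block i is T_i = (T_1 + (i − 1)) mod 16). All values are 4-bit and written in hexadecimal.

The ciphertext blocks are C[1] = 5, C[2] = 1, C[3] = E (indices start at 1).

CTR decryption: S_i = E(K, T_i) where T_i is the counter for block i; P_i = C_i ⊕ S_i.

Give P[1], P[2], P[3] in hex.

P[1] = 2, P[2] = 9, P[3] = B

P[1]: T = 4, S = E(K, T) = 7; 5 ⊕ 7 = 2.
P[2]: T = 5, S = E(K, T) = 8; 1 ⊕ 8 = 9.
P[3]: T = 6, S = E(K, T) = 5; E ⊕ 5 = B.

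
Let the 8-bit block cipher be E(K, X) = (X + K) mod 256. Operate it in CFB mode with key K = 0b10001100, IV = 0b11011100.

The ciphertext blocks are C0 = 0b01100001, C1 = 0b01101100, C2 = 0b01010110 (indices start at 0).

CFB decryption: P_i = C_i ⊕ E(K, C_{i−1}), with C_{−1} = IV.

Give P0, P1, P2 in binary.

P0 = 0b00001001, P1 = 0b10000001, P2 = 0b10101110

P0: E(K, 0b11011100) = 0b01101000; 0b01100001 ⊕ 0b01101000 = 0b00001001.
P1: E(K, 0b01100001) = 0b11101101; 0b01101100 ⊕ 0b11101101 = 0b10000001.
P2: E(K, 0b01101100) = 0b11111000; 0b01010110 ⊕ 0b11111000 = 0b10101110.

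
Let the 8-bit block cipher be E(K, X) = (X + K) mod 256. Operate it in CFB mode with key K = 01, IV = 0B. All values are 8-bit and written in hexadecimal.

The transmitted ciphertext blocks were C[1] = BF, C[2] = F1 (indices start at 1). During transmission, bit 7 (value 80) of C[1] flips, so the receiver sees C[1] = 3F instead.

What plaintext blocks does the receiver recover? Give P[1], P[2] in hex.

CFB decryption: P_i = C_i ⊕ E(K, C_{i−1}), with C_{0} = IV.
Only C[1] changed, to 3F. In CFB, a change in C_i flips the same bit in P_i and garbles P_{i+1}. Decrypting the received ciphertext:
P[1]: E(K, 0B) = 0C; 3F ⊕ 0C = 33.
P[2]: E(K, 3F) = 40; F1 ⊕ 40 = B1.
Blocks that differ from the original plaintext: P[1], P[2].

P[1] = 33, P[2] = B1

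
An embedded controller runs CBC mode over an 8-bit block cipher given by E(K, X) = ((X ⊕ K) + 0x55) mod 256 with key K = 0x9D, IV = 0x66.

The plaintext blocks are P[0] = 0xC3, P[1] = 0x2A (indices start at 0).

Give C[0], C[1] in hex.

CBC encryption: C_i = E(K, P_i ⊕ C_{i−1}), with C_{−1} = IV.
C[0]: P[0] ⊕ 0x66 = 0xA5; E(K, 0xA5) = 0x8D.
C[1]: P[1] ⊕ 0x8D = 0xA7; E(K, 0xA7) = 0x8F.

C[0] = 0x8D, C[1] = 0x8F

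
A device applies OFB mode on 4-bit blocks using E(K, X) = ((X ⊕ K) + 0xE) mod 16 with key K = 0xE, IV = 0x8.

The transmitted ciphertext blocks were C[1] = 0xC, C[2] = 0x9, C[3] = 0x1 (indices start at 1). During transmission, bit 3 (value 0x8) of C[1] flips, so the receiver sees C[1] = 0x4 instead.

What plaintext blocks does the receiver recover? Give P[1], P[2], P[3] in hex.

P[1] = 0x0, P[2] = 0x1, P[3] = 0x5

OFB decryption: S_i = E(K, S_{i−1}) with S_{0} = IV; P_i = C_i ⊕ S_i.
Only C[1] changed, to 0x4. In OFB, a change in C_i flips the same bit in P_i only; the keystream is unaffected. Decrypting the received ciphertext:
P[1]: S = E(K, 0x8) = 0x4; 0x4 ⊕ 0x4 = 0x0.
P[2]: S = E(K, 0x4) = 0x8; 0x9 ⊕ 0x8 = 0x1.
P[3]: S = E(K, 0x8) = 0x4; 0x1 ⊕ 0x4 = 0x5.
Blocks that differ from the original plaintext: P[1].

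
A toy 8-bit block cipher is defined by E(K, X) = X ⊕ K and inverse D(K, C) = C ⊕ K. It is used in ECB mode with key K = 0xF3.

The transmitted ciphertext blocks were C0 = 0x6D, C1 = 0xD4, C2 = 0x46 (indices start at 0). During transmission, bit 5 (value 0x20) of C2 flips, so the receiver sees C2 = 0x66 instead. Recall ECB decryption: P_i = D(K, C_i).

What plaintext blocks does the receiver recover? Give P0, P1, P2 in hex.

Only C2 changed, to 0x66. In ECB, a change in C_i affects only P_i. Decrypting the received ciphertext:
P0: D(K, 0x6D) = 0x9E.
P1: D(K, 0xD4) = 0x27.
P2: D(K, 0x66) = 0x95.
Blocks that differ from the original plaintext: P2.

P0 = 0x9E, P1 = 0x27, P2 = 0x95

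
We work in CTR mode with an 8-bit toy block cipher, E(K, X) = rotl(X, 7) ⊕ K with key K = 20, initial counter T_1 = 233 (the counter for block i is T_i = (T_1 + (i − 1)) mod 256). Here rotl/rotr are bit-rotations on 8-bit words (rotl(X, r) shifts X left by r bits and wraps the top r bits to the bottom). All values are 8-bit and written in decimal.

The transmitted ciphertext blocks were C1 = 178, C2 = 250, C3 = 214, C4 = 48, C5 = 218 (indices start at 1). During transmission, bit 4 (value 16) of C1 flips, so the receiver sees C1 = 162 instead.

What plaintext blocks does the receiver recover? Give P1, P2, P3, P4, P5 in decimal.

P1 = 66, P2 = 155, P3 = 55, P4 = 82, P5 = 56

CTR decryption: S_i = E(K, T_i) where T_i is the counter for block i; P_i = C_i ⊕ S_i.
Only C1 changed, to 162. In CTR, a change in C_i flips the same bit in P_i only; the keystream is unaffected. Decrypting the received ciphertext:
P1: T = 233, S = E(K, T) = 224; 162 ⊕ 224 = 66.
P2: T = 234, S = E(K, T) = 97; 250 ⊕ 97 = 155.
P3: T = 235, S = E(K, T) = 225; 214 ⊕ 225 = 55.
P4: T = 236, S = E(K, T) = 98; 48 ⊕ 98 = 82.
P5: T = 237, S = E(K, T) = 226; 218 ⊕ 226 = 56.
Blocks that differ from the original plaintext: P1.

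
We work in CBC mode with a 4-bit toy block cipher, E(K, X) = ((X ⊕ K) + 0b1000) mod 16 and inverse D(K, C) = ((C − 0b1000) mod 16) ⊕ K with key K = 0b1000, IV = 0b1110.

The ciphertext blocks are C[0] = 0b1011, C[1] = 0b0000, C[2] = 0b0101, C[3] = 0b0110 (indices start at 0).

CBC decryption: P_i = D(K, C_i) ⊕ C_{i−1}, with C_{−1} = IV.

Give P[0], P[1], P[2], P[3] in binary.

P[0]: D(K, 0b1011) = 0b1011; 0b1011 ⊕ 0b1110 = 0b0101.
P[1]: D(K, 0b0000) = 0b0000; 0b0000 ⊕ 0b1011 = 0b1011.
P[2]: D(K, 0b0101) = 0b0101; 0b0101 ⊕ 0b0000 = 0b0101.
P[3]: D(K, 0b0110) = 0b0110; 0b0110 ⊕ 0b0101 = 0b0011.

P[0] = 0b0101, P[1] = 0b1011, P[2] = 0b0101, P[3] = 0b0011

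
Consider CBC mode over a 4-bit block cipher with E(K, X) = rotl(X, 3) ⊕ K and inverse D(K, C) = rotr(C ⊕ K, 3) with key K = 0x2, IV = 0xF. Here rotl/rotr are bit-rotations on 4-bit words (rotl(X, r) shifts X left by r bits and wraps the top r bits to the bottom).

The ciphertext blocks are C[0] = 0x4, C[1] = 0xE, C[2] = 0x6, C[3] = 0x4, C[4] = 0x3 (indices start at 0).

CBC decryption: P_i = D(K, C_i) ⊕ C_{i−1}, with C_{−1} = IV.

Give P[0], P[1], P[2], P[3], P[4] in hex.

P[0]: D(K, 0x4) = 0xC; 0xC ⊕ 0xF = 0x3.
P[1]: D(K, 0xE) = 0x9; 0x9 ⊕ 0x4 = 0xD.
P[2]: D(K, 0x6) = 0x8; 0x8 ⊕ 0xE = 0x6.
P[3]: D(K, 0x4) = 0xC; 0xC ⊕ 0x6 = 0xA.
P[4]: D(K, 0x3) = 0x2; 0x2 ⊕ 0x4 = 0x6.

P[0] = 0x3, P[1] = 0xD, P[2] = 0x6, P[3] = 0xA, P[4] = 0x6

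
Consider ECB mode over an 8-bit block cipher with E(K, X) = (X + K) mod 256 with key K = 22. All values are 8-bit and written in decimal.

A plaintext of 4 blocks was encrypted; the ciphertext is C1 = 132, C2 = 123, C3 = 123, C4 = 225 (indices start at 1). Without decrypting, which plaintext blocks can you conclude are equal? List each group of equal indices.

ECB encrypts each block independently with the same key, so equal ciphertext blocks imply equal plaintext blocks.
C2 = C3 = 123, so P2 = P3.

P2 = P3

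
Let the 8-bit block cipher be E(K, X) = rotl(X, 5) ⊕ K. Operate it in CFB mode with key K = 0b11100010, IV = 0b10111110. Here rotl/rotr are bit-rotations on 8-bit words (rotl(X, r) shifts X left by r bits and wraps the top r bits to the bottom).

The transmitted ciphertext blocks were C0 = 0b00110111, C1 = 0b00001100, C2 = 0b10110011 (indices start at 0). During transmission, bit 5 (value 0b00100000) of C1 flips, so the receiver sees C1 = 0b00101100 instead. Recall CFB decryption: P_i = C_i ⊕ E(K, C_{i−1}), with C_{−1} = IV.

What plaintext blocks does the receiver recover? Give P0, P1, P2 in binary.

Only C1 changed, to 0b00101100. In CFB, a change in C_i flips the same bit in P_i and garbles P_{i+1}. Decrypting the received ciphertext:
P0: E(K, 0b10111110) = 0b00110101; 0b00110111 ⊕ 0b00110101 = 0b00000010.
P1: E(K, 0b00110111) = 0b00000100; 0b00101100 ⊕ 0b00000100 = 0b00101000.
P2: E(K, 0b00101100) = 0b01100111; 0b10110011 ⊕ 0b01100111 = 0b11010100.
Blocks that differ from the original plaintext: P1, P2.

P0 = 0b00000010, P1 = 0b00101000, P2 = 0b11010100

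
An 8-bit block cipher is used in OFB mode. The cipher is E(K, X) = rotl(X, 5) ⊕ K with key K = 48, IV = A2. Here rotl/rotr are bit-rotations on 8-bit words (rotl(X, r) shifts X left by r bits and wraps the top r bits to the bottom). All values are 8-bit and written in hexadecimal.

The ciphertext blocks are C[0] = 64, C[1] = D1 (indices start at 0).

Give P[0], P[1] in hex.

OFB decryption: S_i = E(K, S_{i−1}) with S_{−1} = IV; P_i = C_i ⊕ S_i.
P[0]: S = E(K, A2) = 1C; 64 ⊕ 1C = 78.
P[1]: S = E(K, 1C) = CB; D1 ⊕ CB = 1A.

P[0] = 78, P[1] = 1A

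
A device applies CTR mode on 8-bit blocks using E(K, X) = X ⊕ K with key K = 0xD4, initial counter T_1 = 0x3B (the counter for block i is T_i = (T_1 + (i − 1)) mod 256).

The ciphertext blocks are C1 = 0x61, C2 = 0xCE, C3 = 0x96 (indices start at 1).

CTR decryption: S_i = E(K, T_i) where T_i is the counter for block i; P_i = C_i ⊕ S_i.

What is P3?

P3 = 0x7F

P3: T = 0x3D, S = E(K, T) = 0xE9; 0x96 ⊕ 0xE9 = 0x7F.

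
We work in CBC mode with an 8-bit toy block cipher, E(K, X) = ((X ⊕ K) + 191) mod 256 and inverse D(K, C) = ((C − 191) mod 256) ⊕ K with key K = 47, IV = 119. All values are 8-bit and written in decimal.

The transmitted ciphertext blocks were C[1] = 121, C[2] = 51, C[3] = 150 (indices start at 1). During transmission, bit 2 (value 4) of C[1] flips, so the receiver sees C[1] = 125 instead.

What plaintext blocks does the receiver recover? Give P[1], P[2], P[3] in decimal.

P[1] = 230, P[2] = 38, P[3] = 203

CBC decryption: P_i = D(K, C_i) ⊕ C_{i−1}, with C_{0} = IV.
Only C[1] changed, to 125. In CBC, a change in C_i garbles P_i and flips the same bit in P_{i+1}. Decrypting the received ciphertext:
P[1]: D(K, 125) = 145; 145 ⊕ 119 = 230.
P[2]: D(K, 51) = 91; 91 ⊕ 125 = 38.
P[3]: D(K, 150) = 248; 248 ⊕ 51 = 203.
Blocks that differ from the original plaintext: P[1], P[2].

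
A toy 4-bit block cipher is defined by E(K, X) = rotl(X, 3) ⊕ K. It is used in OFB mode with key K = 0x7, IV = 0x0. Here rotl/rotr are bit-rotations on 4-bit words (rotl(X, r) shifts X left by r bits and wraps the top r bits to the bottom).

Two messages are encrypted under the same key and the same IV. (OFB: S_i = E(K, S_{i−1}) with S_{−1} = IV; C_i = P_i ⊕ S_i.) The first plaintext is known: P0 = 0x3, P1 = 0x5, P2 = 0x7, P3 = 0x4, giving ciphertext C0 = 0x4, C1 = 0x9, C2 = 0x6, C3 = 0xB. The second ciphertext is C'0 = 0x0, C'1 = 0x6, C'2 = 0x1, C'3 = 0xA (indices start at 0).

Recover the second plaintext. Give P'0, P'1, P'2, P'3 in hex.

In OFB with a reused IV, both messages share the same keystream S_i, so C_i ⊕ C'_i = P_i ⊕ P'_i and thus P'_i = P_i ⊕ C_i ⊕ C'_i.
P'0: 0x3 ⊕ 0x4 ⊕ 0x0 = 0x7.
P'1: 0x5 ⊕ 0x9 ⊕ 0x6 = 0xA.
P'2: 0x7 ⊕ 0x6 ⊕ 0x1 = 0x0.
P'3: 0x4 ⊕ 0xB ⊕ 0xA = 0x5.

P'0 = 0x7, P'1 = 0xA, P'2 = 0x0, P'3 = 0x5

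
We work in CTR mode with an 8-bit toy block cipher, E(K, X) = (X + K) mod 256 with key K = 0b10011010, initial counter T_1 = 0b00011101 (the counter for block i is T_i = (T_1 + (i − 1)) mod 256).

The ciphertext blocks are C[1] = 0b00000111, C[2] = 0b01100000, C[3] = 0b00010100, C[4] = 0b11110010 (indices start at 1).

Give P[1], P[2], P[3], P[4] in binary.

CTR decryption: S_i = E(K, T_i) where T_i is the counter for block i; P_i = C_i ⊕ S_i.
P[1]: T = 0b00011101, S = E(K, T) = 0b10110111; 0b00000111 ⊕ 0b10110111 = 0b10110000.
P[2]: T = 0b00011110, S = E(K, T) = 0b10111000; 0b01100000 ⊕ 0b10111000 = 0b11011000.
P[3]: T = 0b00011111, S = E(K, T) = 0b10111001; 0b00010100 ⊕ 0b10111001 = 0b10101101.
P[4]: T = 0b00100000, S = E(K, T) = 0b10111010; 0b11110010 ⊕ 0b10111010 = 0b01001000.

P[1] = 0b10110000, P[2] = 0b11011000, P[3] = 0b10101101, P[4] = 0b01001000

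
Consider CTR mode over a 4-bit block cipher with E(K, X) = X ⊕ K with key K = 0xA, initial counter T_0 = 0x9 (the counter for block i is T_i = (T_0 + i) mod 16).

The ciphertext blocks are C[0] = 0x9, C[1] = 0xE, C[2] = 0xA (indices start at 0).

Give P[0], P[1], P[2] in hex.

CTR decryption: S_i = E(K, T_i) where T_i is the counter for block i; P_i = C_i ⊕ S_i.
P[0]: T = 0x9, S = E(K, T) = 0x3; 0x9 ⊕ 0x3 = 0xA.
P[1]: T = 0xA, S = E(K, T) = 0x0; 0xE ⊕ 0x0 = 0xE.
P[2]: T = 0xB, S = E(K, T) = 0x1; 0xA ⊕ 0x1 = 0xB.

P[0] = 0xA, P[1] = 0xE, P[2] = 0xB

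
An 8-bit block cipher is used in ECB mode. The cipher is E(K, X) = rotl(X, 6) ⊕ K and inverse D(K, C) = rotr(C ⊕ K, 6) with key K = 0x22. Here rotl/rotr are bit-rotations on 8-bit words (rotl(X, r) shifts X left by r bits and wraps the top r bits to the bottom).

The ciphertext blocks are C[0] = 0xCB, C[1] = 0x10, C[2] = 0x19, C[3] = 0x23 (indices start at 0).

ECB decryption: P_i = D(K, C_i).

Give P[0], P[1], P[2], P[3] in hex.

P[0] = 0xA7, P[1] = 0xC8, P[2] = 0xEC, P[3] = 0x04

P[0]: D(K, 0xCB) = 0xA7.
P[1]: D(K, 0x10) = 0xC8.
P[2]: D(K, 0x19) = 0xEC.
P[3]: D(K, 0x23) = 0x04.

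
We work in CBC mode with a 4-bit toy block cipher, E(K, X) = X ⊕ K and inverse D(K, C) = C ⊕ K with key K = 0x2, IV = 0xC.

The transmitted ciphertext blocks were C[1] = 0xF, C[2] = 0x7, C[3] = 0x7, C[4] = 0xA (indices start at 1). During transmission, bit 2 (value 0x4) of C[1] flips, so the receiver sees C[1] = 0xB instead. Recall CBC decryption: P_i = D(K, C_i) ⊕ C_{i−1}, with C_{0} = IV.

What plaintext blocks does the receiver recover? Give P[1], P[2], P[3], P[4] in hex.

Only C[1] changed, to 0xB. In CBC, a change in C_i garbles P_i and flips the same bit in P_{i+1}. Decrypting the received ciphertext:
P[1]: D(K, 0xB) = 0x9; 0x9 ⊕ 0xC = 0x5.
P[2]: D(K, 0x7) = 0x5; 0x5 ⊕ 0xB = 0xE.
P[3]: D(K, 0x7) = 0x5; 0x5 ⊕ 0x7 = 0x2.
P[4]: D(K, 0xA) = 0x8; 0x8 ⊕ 0x7 = 0xF.
Blocks that differ from the original plaintext: P[1], P[2].

P[1] = 0x5, P[2] = 0xE, P[3] = 0x2, P[4] = 0xF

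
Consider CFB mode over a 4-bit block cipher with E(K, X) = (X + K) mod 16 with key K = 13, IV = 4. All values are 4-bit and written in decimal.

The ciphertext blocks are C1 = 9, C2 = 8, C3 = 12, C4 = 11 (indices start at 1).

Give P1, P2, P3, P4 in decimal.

CFB decryption: P_i = C_i ⊕ E(K, C_{i−1}), with C_{0} = IV.
P1: E(K, 4) = 1; 9 ⊕ 1 = 8.
P2: E(K, 9) = 6; 8 ⊕ 6 = 14.
P3: E(K, 8) = 5; 12 ⊕ 5 = 9.
P4: E(K, 12) = 9; 11 ⊕ 9 = 2.

P1 = 8, P2 = 14, P3 = 9, P4 = 2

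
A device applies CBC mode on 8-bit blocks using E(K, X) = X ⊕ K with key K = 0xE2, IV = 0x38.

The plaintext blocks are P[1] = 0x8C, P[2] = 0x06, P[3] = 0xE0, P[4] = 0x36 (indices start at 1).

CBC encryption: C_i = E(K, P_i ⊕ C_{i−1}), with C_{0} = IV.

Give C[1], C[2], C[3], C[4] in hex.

C[1] = 0x56, C[2] = 0xB2, C[3] = 0xB0, C[4] = 0x64

C[1]: P[1] ⊕ 0x38 = 0xB4; E(K, 0xB4) = 0x56.
C[2]: P[2] ⊕ 0x56 = 0x50; E(K, 0x50) = 0xB2.
C[3]: P[3] ⊕ 0xB2 = 0x52; E(K, 0x52) = 0xB0.
C[4]: P[4] ⊕ 0xB0 = 0x86; E(K, 0x86) = 0x64.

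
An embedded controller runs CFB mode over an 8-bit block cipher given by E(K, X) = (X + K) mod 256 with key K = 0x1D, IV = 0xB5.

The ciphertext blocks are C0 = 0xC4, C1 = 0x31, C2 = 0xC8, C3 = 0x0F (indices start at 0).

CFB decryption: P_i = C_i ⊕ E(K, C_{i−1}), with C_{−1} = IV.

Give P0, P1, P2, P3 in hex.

P0 = 0x16, P1 = 0xD0, P2 = 0x86, P3 = 0xEA

P0: E(K, 0xB5) = 0xD2; 0xC4 ⊕ 0xD2 = 0x16.
P1: E(K, 0xC4) = 0xE1; 0x31 ⊕ 0xE1 = 0xD0.
P2: E(K, 0x31) = 0x4E; 0xC8 ⊕ 0x4E = 0x86.
P3: E(K, 0xC8) = 0xE5; 0x0F ⊕ 0xE5 = 0xEA.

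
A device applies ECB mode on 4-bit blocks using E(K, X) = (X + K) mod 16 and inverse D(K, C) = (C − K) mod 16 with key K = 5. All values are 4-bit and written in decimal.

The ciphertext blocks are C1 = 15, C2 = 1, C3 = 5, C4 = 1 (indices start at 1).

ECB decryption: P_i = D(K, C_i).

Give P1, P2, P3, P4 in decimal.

P1 = 10, P2 = 12, P3 = 0, P4 = 12

P1: D(K, 15) = 10.
P2: D(K, 1) = 12.
P3: D(K, 5) = 0.
P4: D(K, 1) = 12.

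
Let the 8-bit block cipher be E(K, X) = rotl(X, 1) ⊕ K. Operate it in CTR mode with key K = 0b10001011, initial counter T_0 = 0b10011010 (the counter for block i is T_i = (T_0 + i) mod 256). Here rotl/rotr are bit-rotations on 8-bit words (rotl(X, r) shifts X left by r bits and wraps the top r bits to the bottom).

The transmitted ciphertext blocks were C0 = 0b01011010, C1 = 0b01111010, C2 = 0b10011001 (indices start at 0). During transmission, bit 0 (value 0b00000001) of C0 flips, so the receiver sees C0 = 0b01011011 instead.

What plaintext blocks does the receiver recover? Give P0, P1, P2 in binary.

CTR decryption: S_i = E(K, T_i) where T_i is the counter for block i; P_i = C_i ⊕ S_i.
Only C0 changed, to 0b01011011. In CTR, a change in C_i flips the same bit in P_i only; the keystream is unaffected. Decrypting the received ciphertext:
P0: T = 0b10011010, S = E(K, T) = 0b10111110; 0b01011011 ⊕ 0b10111110 = 0b11100101.
P1: T = 0b10011011, S = E(K, T) = 0b10111100; 0b01111010 ⊕ 0b10111100 = 0b11000110.
P2: T = 0b10011100, S = E(K, T) = 0b10110010; 0b10011001 ⊕ 0b10110010 = 0b00101011.
Blocks that differ from the original plaintext: P0.

P0 = 0b11100101, P1 = 0b11000110, P2 = 0b00101011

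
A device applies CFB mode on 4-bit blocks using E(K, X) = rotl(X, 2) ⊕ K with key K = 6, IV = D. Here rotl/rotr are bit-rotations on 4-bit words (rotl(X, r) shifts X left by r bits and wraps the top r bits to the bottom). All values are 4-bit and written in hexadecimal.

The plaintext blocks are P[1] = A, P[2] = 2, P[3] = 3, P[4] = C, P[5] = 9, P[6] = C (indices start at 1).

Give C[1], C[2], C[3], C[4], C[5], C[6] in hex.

C[1] = B, C[2] = A, C[3] = F, C[4] = 5, C[5] = A, C[6] = 0

CFB encryption: C_i = P_i ⊕ E(K, C_{i−1}), with C_{0} = IV.
C[1]: E(K, D) = 1; A ⊕ 1 = B.
C[2]: E(K, B) = 8; 2 ⊕ 8 = A.
C[3]: E(K, A) = C; 3 ⊕ C = F.
C[4]: E(K, F) = 9; C ⊕ 9 = 5.
C[5]: E(K, 5) = 3; 9 ⊕ 3 = A.
C[6]: E(K, A) = C; C ⊕ C = 0.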